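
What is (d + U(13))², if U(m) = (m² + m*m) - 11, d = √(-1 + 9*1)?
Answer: 106937 + 1308*√2 ≈ 1.0879e+5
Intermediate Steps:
d = 2*√2 (d = √(-1 + 9) = √8 = 2*√2 ≈ 2.8284)
U(m) = -11 + 2*m² (U(m) = (m² + m²) - 11 = 2*m² - 11 = -11 + 2*m²)
(d + U(13))² = (2*√2 + (-11 + 2*13²))² = (2*√2 + (-11 + 2*169))² = (2*√2 + (-11 + 338))² = (2*√2 + 327)² = (327 + 2*√2)²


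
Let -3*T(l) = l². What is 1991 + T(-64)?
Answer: 1877/3 ≈ 625.67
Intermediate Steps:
T(l) = -l²/3
1991 + T(-64) = 1991 - ⅓*(-64)² = 1991 - ⅓*4096 = 1991 - 4096/3 = 1877/3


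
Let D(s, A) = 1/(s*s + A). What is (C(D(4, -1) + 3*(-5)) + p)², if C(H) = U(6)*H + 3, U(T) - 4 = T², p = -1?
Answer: 3189796/9 ≈ 3.5442e+5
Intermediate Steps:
D(s, A) = 1/(A + s²) (D(s, A) = 1/(s² + A) = 1/(A + s²))
U(T) = 4 + T²
C(H) = 3 + 40*H (C(H) = (4 + 6²)*H + 3 = (4 + 36)*H + 3 = 40*H + 3 = 3 + 40*H)
(C(D(4, -1) + 3*(-5)) + p)² = ((3 + 40*(1/(-1 + 4²) + 3*(-5))) - 1)² = ((3 + 40*(1/(-1 + 16) - 15)) - 1)² = ((3 + 40*(1/15 - 15)) - 1)² = ((3 + 40*(-224/15)) - 1)² = ((3 - 1792/3) - 1)² = (-1783/3 - 1)² = (-1786/3)² = 3189796/9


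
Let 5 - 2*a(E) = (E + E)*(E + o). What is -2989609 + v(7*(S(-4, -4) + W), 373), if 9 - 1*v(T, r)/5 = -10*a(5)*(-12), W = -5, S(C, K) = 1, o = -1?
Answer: -2979064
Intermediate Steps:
a(E) = 5/2 - E*(-1 + E) (a(E) = 5/2 - (E + E)*(E - 1)/2 = 5/2 - 2*E*(-1 + E)/2 = 5/2 - E*(-1 + E))
v(T, r) = 10545 (v(T, r) = 45 - 5*(-10*(5/2 + 5 - 1*5**2))*(-12) = 45 - 5*(-10*(5/2 + 5 - 1*25))*(-12) = 45 - 5*(-10*(5/2 + 5 - 25))*(-12) = 45 - 5*(-10*(-35/2))*(-12) = 45 - 875*(-12) = 45 - 5*(-2100) = 45 + 10500 = 10545)
-2989609 + v(7*(S(-4, -4) + W), 373) = -2989609 + 10545 = -2979064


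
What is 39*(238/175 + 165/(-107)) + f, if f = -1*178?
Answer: -495143/2675 ≈ -185.10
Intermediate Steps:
f = -178
39*(238/175 + 165/(-107)) + f = 39*(238/175 + 165/(-107)) - 178 = 39*(238*(1/175) + 165*(-1/107)) - 178 = 39*(34/25 - 165/107) - 178 = 39*(-487/2675) - 178 = -18993/2675 - 178 = -495143/2675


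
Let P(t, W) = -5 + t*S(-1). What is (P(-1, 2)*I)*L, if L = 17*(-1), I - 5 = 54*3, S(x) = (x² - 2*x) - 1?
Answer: 19873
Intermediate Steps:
S(x) = -1 + x² - 2*x
P(t, W) = -5 + 2*t (P(t, W) = -5 + t*(-1 + (-1)² - 2*(-1)) = -5 + t*(-1 + 1 + 2) = -5 + t*2 = -5 + 2*t)
I = 167 (I = 5 + 54*3 = 5 + 162 = 167)
L = -17
(P(-1, 2)*I)*L = ((-5 + 2*(-1))*167)*(-17) = ((-5 - 2)*167)*(-17) = -7*167*(-17) = -1169*(-17) = 19873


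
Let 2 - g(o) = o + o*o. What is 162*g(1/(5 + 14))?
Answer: 113724/361 ≈ 315.02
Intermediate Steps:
g(o) = 2 - o - o**2 (g(o) = 2 - (o + o*o) = 2 - (o + o**2) = 2 + (-o - o**2) = 2 - o - o**2)
162*g(1/(5 + 14)) = 162*(2 - 1/(5 + 14) - (1/(5 + 14))**2) = 162*(2 - 1/19 - (1/19)**2) = 162*(2 - 1*1/19 - (1/19)**2) = 162*(2 - 1/19 - 1*1/361) = 162*(2 - 1/19 - 1/361) = 162*(702/361) = 113724/361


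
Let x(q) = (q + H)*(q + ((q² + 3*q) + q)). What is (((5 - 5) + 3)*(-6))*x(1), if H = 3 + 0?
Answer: -432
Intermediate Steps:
H = 3
x(q) = (3 + q)*(q² + 5*q) (x(q) = (q + 3)*(q + ((q² + 3*q) + q)) = (3 + q)*(q + (q² + 4*q)) = (3 + q)*(q² + 5*q))
(((5 - 5) + 3)*(-6))*x(1) = (((5 - 5) + 3)*(-6))*(1*(15 + 1² + 8*1)) = ((0 + 3)*(-6))*(1*(15 + 1 + 8)) = (3*(-6))*(1*24) = -18*24 = -432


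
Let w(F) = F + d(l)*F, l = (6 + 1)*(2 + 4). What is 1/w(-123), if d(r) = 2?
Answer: -1/369 ≈ -0.0027100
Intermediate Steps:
l = 42 (l = 7*6 = 42)
w(F) = 3*F (w(F) = F + 2*F = 3*F)
1/w(-123) = 1/(3*(-123)) = 1/(-369) = -1/369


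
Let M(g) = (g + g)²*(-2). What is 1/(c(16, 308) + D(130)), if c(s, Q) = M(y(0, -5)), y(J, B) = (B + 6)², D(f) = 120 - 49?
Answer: 1/63 ≈ 0.015873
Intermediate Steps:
D(f) = 71
y(J, B) = (6 + B)²
M(g) = -8*g² (M(g) = (2*g)²*(-2) = (4*g²)*(-2) = -8*g²)
c(s, Q) = -8 (c(s, Q) = -8*(6 - 5)⁴ = -8*(1²)² = -8*1² = -8*1 = -8)
1/(c(16, 308) + D(130)) = 1/(-8 + 71) = 1/63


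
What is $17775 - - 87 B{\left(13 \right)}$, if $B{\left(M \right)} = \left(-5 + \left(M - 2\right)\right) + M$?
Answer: $19428$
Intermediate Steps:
$B{\left(M \right)} = -7 + 2 M$ ($B{\left(M \right)} = \left(-5 + \left(M - 2\right)\right) + M = \left(-5 + \left(-2 + M\right)\right) + M = \left(-7 + M\right) + M = -7 + 2 M$)
$17775 - - 87 B{\left(13 \right)} = 17775 - - 87 \left(-7 + 2 \cdot 13\right) = 17775 - - 87 \left(-7 + 26\right) = 17775 - \left(-87\right) 19 = 17775 - -1653 = 17775 + 1653 = 19428$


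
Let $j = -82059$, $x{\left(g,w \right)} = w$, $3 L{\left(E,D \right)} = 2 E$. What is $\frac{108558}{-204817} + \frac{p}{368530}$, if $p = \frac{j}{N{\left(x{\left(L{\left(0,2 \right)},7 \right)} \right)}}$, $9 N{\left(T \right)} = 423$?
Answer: $- \frac{1897130425983}{3547616823470} \approx -0.53476$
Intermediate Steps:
$L{\left(E,D \right)} = \frac{2 E}{3}$
$N{\left(T \right)} = 47$ ($N{\left(T \right)} = \frac{1}{9} \cdot 423 = 47$)
$p = - \frac{82059}{47} \approx -1745.9$
$\frac{108558}{-204817} + \frac{p}{368530} = \frac{108558}{-204817} - \frac{82059}{47 \cdot 368530} = 108558 \left(- \frac{1}{204817}\right) - \frac{82059}{17320910} = - \frac{108558}{204817} - \frac{82059}{17320910} = - \frac{1897130425983}{3547616823470}$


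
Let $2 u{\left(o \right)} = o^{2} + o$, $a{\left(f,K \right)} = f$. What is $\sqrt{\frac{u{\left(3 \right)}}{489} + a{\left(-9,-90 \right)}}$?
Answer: $\frac{i \sqrt{238795}}{163} \approx 2.998 i$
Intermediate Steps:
$u{\left(o \right)} = \frac{o}{2} + \frac{o^{2}}{2}$ ($u{\left(o \right)} = \frac{o^{2} + o}{2} = \frac{o + o^{2}}{2} = \frac{o}{2} + \frac{o^{2}}{2}$)
$\sqrt{\frac{u{\left(3 \right)}}{489} + a{\left(-9,-90 \right)}} = \sqrt{\frac{\frac{1}{2} \cdot 3 \left(1 + 3\right)}{489} - 9} = \sqrt{\frac{\frac{1}{2} \cdot 3 \cdot 4}{489} - 9} = \sqrt{\frac{1}{489} \cdot 6 - 9} = \sqrt{\frac{2}{163} - 9} = \sqrt{- \frac{1465}{163}} = \frac{i \sqrt{238795}}{163}$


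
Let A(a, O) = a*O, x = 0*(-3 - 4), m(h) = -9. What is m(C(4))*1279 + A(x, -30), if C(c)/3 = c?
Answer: -11511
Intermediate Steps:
C(c) = 3*c
x = 0 (x = 0*(-7) = 0)
A(a, O) = O*a
m(C(4))*1279 + A(x, -30) = -9*1279 - 30*0 = -11511 + 0 = -11511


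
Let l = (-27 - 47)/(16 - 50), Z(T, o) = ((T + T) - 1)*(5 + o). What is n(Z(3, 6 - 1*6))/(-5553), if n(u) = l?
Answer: -37/94401 ≈ -0.00039194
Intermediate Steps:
Z(T, o) = (-1 + 2*T)*(5 + o) (Z(T, o) = (2*T - 1)*(5 + o) = (-1 + 2*T)*(5 + o))
l = 37/17 (l = -74/(-34) = -74*(-1/34) = 37/17 ≈ 2.1765)
n(u) = 37/17
n(Z(3, 6 - 1*6))/(-5553) = (37/17)/(-5553) = (37/17)*(-1/5553) = -37/94401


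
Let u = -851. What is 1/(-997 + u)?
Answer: -1/1848 ≈ -0.00054113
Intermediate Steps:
1/(-997 + u) = 1/(-997 - 851) = 1/(-1848) = -1/1848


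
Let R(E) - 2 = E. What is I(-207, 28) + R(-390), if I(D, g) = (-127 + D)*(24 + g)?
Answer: -17756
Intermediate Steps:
R(E) = 2 + E
I(-207, 28) + R(-390) = (-3048 - 127*28 + 24*(-207) - 207*28) + (2 - 390) = (-3048 - 3556 - 4968 - 5796) - 388 = -17368 - 388 = -17756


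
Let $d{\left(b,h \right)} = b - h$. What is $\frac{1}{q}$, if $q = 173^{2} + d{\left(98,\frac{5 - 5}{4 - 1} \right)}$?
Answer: $\frac{1}{30027} \approx 3.3303 \cdot 10^{-5}$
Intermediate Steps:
$q = 30027$ ($q = 173^{2} + \left(98 - \frac{5 - 5}{4 - 1}\right) = 29929 + \left(98 - \frac{0}{3}\right) = 29929 + \left(98 - 0 \cdot \frac{1}{3}\right) = 29929 + \left(98 - 0\right) = 29929 + \left(98 + 0\right) = 29929 + 98 = 30027$)
$\frac{1}{q} = \frac{1}{30027}$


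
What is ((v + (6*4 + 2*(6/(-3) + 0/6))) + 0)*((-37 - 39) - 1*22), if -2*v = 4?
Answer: -1764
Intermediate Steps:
v = -2 (v = -1/2*4 = -2)
((v + (6*4 + 2*(6/(-3) + 0/6))) + 0)*((-37 - 39) - 1*22) = ((-2 + (6*4 + 2*(6/(-3) + 0/6))) + 0)*((-37 - 39) - 1*22) = ((-2 + (24 + 2*(6*(-1/3) + 0*(1/6)))) + 0)*(-76 - 22) = ((-2 + (24 + 2*(-2 + 0))) + 0)*(-98) = ((-2 + (24 + 2*(-2))) + 0)*(-98) = ((-2 + (24 - 4)) + 0)*(-98) = ((-2 + 20) + 0)*(-98) = (18 + 0)*(-98) = 18*(-98) = -1764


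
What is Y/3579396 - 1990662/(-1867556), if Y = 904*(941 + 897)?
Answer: 1278551125883/835590309522 ≈ 1.5301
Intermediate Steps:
Y = 1661552 (Y = 904*1838 = 1661552)
Y/3579396 - 1990662/(-1867556) = 1661552/3579396 - 1990662/(-1867556) = 1661552*(1/3579396) - 1990662*(-1/1867556) = 415388/894849 + 995331/933778 = 1278551125883/835590309522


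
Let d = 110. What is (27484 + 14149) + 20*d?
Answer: 43833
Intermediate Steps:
(27484 + 14149) + 20*d = (27484 + 14149) + 20*110 = 41633 + 2200 = 43833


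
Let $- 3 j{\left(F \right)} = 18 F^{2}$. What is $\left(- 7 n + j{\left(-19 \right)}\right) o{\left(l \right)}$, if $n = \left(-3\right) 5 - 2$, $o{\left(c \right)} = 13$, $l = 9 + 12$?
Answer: $-26611$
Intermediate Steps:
$l = 21$
$n = -17$ ($n = -15 - 2 = -17$)
$j{\left(F \right)} = - 6 F^{2}$ ($j{\left(F \right)} = - \frac{18 F^{2}}{3} = - 6 F^{2}$)
$\left(- 7 n + j{\left(-19 \right)}\right) o{\left(l \right)} = \left(\left(-7\right) \left(-17\right) - 6 \left(-19\right)^{2}\right) 13 = \left(119 - 2166\right) 13 = \left(-2047\right) 13 = -26611$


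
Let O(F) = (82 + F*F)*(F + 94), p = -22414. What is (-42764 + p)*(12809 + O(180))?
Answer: -580923497106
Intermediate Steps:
O(F) = (82 + F²)*(94 + F)
(-42764 + p)*(12809 + O(180)) = (-42764 - 22414)*(12809 + (7708 + 180³ + 82*180 + 94*180²)) = -65178*(12809 + (7708 + 5832000 + 14760 + 94*32400)) = -65178*(12809 + (7708 + 5832000 + 14760 + 3045600)) = -65178*(12809 + 8900068) = -65178*8912877 = -580923497106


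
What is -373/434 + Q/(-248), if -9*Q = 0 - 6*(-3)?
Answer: -739/868 ≈ -0.85138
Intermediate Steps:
Q = -2 (Q = -(0 - 6*(-3))/9 = -(0 + 18)/9 = -⅑*18 = -2)
-373/434 + Q/(-248) = -373/434 - 2/(-248) = -373*1/434 - 2*(-1/248) = -373/434 + 1/124 = -739/868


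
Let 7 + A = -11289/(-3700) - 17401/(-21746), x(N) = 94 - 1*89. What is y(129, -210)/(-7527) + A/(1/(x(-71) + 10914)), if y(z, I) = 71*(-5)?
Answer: -10410944667547589/302811962700 ≈ -34381.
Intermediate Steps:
x(N) = 5 (x(N) = 94 - 89 = 5)
y(z, I) = -355
A = -126673553/40230100 (A = -7 + (-11289/(-3700) - 17401/(-21746)) = -7 + (-11289*(-1/3700) - 17401*(-1/21746)) = -7 + (11289/3700 + 17401/21746) = -7 + 154937147/40230100 = -126673553/40230100 ≈ -3.1487)
y(129, -210)/(-7527) + A/(1/(x(-71) + 10914)) = -355/(-7527) - 126673553/(40230100*(1/(5 + 10914))) = -355*(-1/7527) - 126673553/(40230100*(1/10919)) = 355/7527 - 126673553/(40230100*1/10919) = 355/7527 - 126673553/40230100*10919 = 355/7527 - 1383148525207/40230100 = -10410944667547589/302811962700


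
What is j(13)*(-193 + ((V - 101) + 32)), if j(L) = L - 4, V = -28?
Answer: -2610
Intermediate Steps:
j(L) = -4 + L
j(13)*(-193 + ((V - 101) + 32)) = (-4 + 13)*(-193 + ((-28 - 101) + 32)) = 9*(-193 + (-129 + 32)) = 9*(-193 - 97) = 9*(-290) = -2610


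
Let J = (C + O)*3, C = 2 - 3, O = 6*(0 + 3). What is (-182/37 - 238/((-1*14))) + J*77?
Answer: 145746/37 ≈ 3939.1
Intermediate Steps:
O = 18 (O = 6*3 = 18)
C = -1
J = 51 (J = (-1 + 18)*3 = 17*3 = 51)
(-182/37 - 238/((-1*14))) + J*77 = (-182/37 - 238/((-1*14))) + 51*77 = (-182*1/37 - 238/(-14)) + 3927 = (-182/37 - 238*(-1/14)) + 3927 = (-182/37 + 17) + 3927 = 447/37 + 3927 = 145746/37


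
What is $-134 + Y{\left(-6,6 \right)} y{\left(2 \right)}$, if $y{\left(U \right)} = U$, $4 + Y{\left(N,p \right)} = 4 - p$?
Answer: $-146$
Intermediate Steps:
$Y{\left(N,p \right)} = - p$ ($Y{\left(N,p \right)} = -4 - \left(-4 + p\right) = - p$)
$-134 + Y{\left(-6,6 \right)} y{\left(2 \right)} = -134 + \left(-1\right) 6 \cdot 2 = -134 - 12 = -146$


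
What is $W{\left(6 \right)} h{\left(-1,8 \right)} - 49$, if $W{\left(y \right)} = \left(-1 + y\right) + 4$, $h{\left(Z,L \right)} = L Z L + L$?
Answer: $-553$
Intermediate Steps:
$h{\left(Z,L \right)} = L + Z L^{2}$ ($h{\left(Z,L \right)} = Z L^{2} + L = L + Z L^{2}$)
$W{\left(y \right)} = 3 + y$
$W{\left(6 \right)} h{\left(-1,8 \right)} - 49 = \left(3 + 6\right) 8 \left(1 + 8 \left(-1\right)\right) - 49 = 9 \cdot 8 \left(1 - 8\right) - 49 = 9 \cdot 8 \left(-7\right) - 49 = 9 \left(-56\right) - 49 = -504 - 49 = -553$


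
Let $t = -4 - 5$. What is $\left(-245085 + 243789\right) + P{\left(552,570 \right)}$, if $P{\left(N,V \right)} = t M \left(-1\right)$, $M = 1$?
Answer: $-1287$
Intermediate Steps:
$t = -9$ ($t = -4 - 5 = -9$)
$P{\left(N,V \right)} = 9$ ($P{\left(N,V \right)} = \left(-9\right) 1 \left(-1\right) = \left(-9\right) \left(-1\right) = 9$)
$\left(-245085 + 243789\right) + P{\left(552,570 \right)} = \left(-245085 + 243789\right) + 9 = -1296 + 9 = -1287$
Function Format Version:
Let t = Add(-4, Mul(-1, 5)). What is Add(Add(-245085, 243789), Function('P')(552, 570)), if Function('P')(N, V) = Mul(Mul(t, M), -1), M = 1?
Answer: -1287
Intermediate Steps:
t = -9 (t = Add(-4, -5) = -9)
Function('P')(N, V) = 9 (Function('P')(N, V) = Mul(Mul(-9, 1), -1) = Mul(-9, -1) = 9)
Add(Add(-245085, 243789), Function('P')(552, 570)) = Add(Add(-245085, 243789), 9) = Add(-1296, 9) = -1287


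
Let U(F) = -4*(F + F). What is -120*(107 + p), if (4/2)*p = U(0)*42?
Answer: -12840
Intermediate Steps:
U(F) = -8*F
p = 0 (p = (-8*0*42)/2 = (0*42)/2 = (½)*0 = 0)
-120*(107 + p) = -120*(107 + 0) = -120*107 = -12840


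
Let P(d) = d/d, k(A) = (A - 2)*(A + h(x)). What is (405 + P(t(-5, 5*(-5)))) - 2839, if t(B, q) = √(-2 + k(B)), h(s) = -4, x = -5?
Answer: -2433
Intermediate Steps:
k(A) = (-4 + A)*(-2 + A) (k(A) = (A - 2)*(A - 4) = (-2 + A)*(-4 + A) = (-4 + A)*(-2 + A))
t(B, q) = √(6 + B² - 6*B) (t(B, q) = √(-2 + (8 + B² - 6*B)) = √(6 + B² - 6*B))
P(d) = 1
(405 + P(t(-5, 5*(-5)))) - 2839 = (405 + 1) - 2839 = 406 - 2839 = -2433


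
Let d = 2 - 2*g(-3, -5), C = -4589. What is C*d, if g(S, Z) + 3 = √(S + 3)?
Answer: -36712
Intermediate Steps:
g(S, Z) = -3 + √(3 + S) (g(S, Z) = -3 + √(S + 3) = -3 + √(3 + S))
d = 8 (d = 2 - 2*(-3 + √(3 - 3)) = 2 - 2*(-3 + √0) = 2 - 2*(-3 + 0) = 2 - 2*(-3) = 2 + 6 = 8)
C*d = -4589*8 = -36712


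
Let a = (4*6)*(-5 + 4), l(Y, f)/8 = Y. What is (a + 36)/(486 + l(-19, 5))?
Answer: 6/167 ≈ 0.035928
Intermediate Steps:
l(Y, f) = 8*Y
a = -24 (a = 24*(-1) = -24)
(a + 36)/(486 + l(-19, 5)) = (-24 + 36)/(486 + 8*(-19)) = 12/(486 - 152) = 12/334 = 12*(1/334) = 6/167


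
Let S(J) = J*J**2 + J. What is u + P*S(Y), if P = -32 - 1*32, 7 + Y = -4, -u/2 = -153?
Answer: 86194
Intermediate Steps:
u = 306 (u = -2*(-153) = 306)
Y = -11 (Y = -7 - 4 = -11)
S(J) = J + J**3 (S(J) = J**3 + J = J + J**3)
P = -64 (P = -32 - 32 = -64)
u + P*S(Y) = 306 - 64*(-11 + (-11)**3) = 306 - 64*(-11 - 1331) = 306 - 64*(-1342) = 306 + 85888 = 86194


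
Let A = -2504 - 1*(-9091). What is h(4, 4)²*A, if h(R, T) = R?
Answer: 105392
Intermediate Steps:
A = 6587 (A = -2504 + 9091 = 6587)
h(4, 4)²*A = 4²*6587 = 16*6587 = 105392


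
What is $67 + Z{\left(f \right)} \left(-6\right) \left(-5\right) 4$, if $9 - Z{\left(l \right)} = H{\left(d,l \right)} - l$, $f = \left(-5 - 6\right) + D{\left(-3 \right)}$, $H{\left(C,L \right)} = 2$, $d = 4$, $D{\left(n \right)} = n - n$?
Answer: $-413$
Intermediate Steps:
$D{\left(n \right)} = 0$
$f = -11$ ($f = \left(-5 - 6\right) + 0 = -11 + 0 = -11$)
$Z{\left(l \right)} = 7 + l$ ($Z{\left(l \right)} = 9 - \left(2 - l\right) = 9 + \left(-2 + l\right) = 7 + l$)
$67 + Z{\left(f \right)} \left(-6\right) \left(-5\right) 4 = 67 + \left(7 - 11\right) \left(-6\right) \left(-5\right) 4 = 67 - 4 \cdot 30 \cdot 4 = 67 - 480 = -413$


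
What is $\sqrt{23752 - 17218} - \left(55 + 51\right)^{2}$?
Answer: $-11236 + 33 \sqrt{6} \approx -11155.0$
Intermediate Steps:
$\sqrt{23752 - 17218} - \left(55 + 51\right)^{2} = \sqrt{6534} - 106^{2} = 33 \sqrt{6} - 11236 = -11236 + 33 \sqrt{6}$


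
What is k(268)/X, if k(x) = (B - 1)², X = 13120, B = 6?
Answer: 5/2624 ≈ 0.0019055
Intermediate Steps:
k(x) = 25 (k(x) = (6 - 1)² = 5² = 25)
k(268)/X = 25/13120 = 25*(1/13120) = 5/2624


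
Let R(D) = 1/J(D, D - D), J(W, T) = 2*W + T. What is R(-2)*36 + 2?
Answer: -7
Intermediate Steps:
J(W, T) = T + 2*W
R(D) = 1/(2*D) (R(D) = 1/((D - D) + 2*D) = 1/(0 + 2*D) = 1/(2*D))
R(-2)*36 + 2 = ((1/2)/(-2))*36 + 2 = ((1/2)*(-1/2))*36 + 2 = -1/4*36 + 2 = -9 + 2 = -7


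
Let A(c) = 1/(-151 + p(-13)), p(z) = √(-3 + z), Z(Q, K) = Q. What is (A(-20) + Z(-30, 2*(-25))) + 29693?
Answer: 676820520/22817 - 4*I/22817 ≈ 29663.0 - 0.00017531*I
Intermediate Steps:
A(c) = (-151 - 4*I)/22817 (A(c) = 1/(-151 + √(-3 - 13)) = 1/(-151 + √(-16)) = 1/(-151 + 4*I) = (-151 - 4*I)/22817)
(A(-20) + Z(-30, 2*(-25))) + 29693 = ((-151/22817 - 4*I/22817) - 30) + 29693 = (-684661/22817 - 4*I/22817) + 29693 = 676820520/22817 - 4*I/22817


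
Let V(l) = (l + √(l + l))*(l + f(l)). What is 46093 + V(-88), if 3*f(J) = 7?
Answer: 160895/3 - 1028*I*√11/3 ≈ 53632.0 - 1136.5*I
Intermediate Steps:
f(J) = 7/3 (f(J) = (⅓)*7 = 7/3)
V(l) = (7/3 + l)*(l + √2*√l) (V(l) = (l + √(l + l))*(l + 7/3) = (l + √(2*l))*(7/3 + l) = (l + √2*√l)*(7/3 + l) = (7/3 + l)*(l + √2*√l))
46093 + V(-88) = 46093 + ((-88)² + (7/3)*(-88) + √2*(-88)^(3/2) + 7*√2*√(-88)/3) = 46093 + (7744 - 616/3 + √2*(-176*I*√22) + 7*√2*(2*I*√22)/3) = 46093 + (7744 - 616/3 - 352*I*√11 + 28*I*√11/3) = 46093 + (22616/3 - 1028*I*√11/3) = 160895/3 - 1028*I*√11/3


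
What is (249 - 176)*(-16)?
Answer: -1168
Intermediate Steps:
(249 - 176)*(-16) = 73*(-16) = -1168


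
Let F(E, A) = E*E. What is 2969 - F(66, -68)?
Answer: -1387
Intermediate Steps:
F(E, A) = E²
2969 - F(66, -68) = 2969 - 1*66² = 2969 - 1*4356 = 2969 - 4356 = -1387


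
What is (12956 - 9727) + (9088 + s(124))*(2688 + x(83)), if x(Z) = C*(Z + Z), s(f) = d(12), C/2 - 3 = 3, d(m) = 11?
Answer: 42586549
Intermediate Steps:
C = 12 (C = 6 + 2*3 = 6 + 6 = 12)
s(f) = 11
x(Z) = 24*Z (x(Z) = 12*(Z + Z) = 12*(2*Z) = 24*Z)
(12956 - 9727) + (9088 + s(124))*(2688 + x(83)) = (12956 - 9727) + (9088 + 11)*(2688 + 24*83) = 3229 + 9099*(2688 + 1992) = 3229 + 9099*4680 = 3229 + 42583320 = 42586549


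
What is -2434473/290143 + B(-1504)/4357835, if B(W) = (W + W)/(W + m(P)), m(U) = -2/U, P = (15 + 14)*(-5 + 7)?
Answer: -66104872570266437/7878447241443555 ≈ -8.3906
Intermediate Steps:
P = 58 (P = 29*2 = 58)
B(W) = 2*W/(-1/29 + W) (B(W) = (W + W)/(W - 2/58) = (2*W)/(W - 2*1/58) = (2*W)/(W - 1/29) = (2*W)/(-1/29 + W) = 2*W/(-1/29 + W))
-2434473/290143 + B(-1504)/4357835 = -2434473/290143 + (58*(-1504)/(-1 + 29*(-1504)))/4357835 = -2434473*1/290143 + (58*(-1504)/(-1 - 43616))*(1/4357835) = -2434473/290143 + (58*(-1504)/(-43617))*(1/4357835) = -2434473/290143 + (58*(-1504)*(-1/43617))*(1/4357835) = -2434473/290143 + (87232/43617)*(1/4357835) = -2434473/290143 + 87232/190075689195 = -66104872570266437/7878447241443555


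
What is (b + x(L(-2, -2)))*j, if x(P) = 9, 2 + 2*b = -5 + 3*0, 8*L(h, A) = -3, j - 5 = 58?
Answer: 693/2 ≈ 346.50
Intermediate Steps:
j = 63 (j = 5 + 58 = 63)
L(h, A) = -3/8 (L(h, A) = (⅛)*(-3) = -3/8)
b = -7/2 (b = -1 + (-5 + 3*0)/2 = -1 + (-5 + 0)/2 = -1 + (½)*(-5) = -1 - 5/2 = -7/2 ≈ -3.5000)
(b + x(L(-2, -2)))*j = (-7/2 + 9)*63 = (11/2)*63 = 693/2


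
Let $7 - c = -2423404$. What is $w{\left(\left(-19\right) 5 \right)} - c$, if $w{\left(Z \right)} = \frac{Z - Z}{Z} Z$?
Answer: $-2423411$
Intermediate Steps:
$c = 2423411$ ($c = 7 - -2423404 = 7 + 2423404 = 2423411$)
$w{\left(Z \right)} = 0$ ($w{\left(Z \right)} = \frac{0}{Z} Z = 0 Z = 0$)
$w{\left(\left(-19\right) 5 \right)} - c = 0 - 2423411 = -2423411$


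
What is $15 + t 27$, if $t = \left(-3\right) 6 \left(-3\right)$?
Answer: $1473$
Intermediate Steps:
$t = 54$ ($t = \left(-18\right) \left(-3\right) = 54$)
$15 + t 27 = 15 + 54 \cdot 27 = 15 + 1458 = 1473$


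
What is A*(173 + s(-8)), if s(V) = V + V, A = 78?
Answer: 12246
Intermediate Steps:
s(V) = 2*V
A*(173 + s(-8)) = 78*(173 + 2*(-8)) = 78*(173 - 16) = 78*157 = 12246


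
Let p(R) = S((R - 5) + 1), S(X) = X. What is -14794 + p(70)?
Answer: -14728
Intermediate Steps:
p(R) = -4 + R (p(R) = (R - 5) + 1 = (-5 + R) + 1 = -4 + R)
-14794 + p(70) = -14794 + (-4 + 70) = -14794 + 66 = -14728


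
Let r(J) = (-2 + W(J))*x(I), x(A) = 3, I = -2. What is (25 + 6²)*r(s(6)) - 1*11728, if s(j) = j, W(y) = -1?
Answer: -12277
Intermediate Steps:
r(J) = -9 (r(J) = (-2 - 1)*3 = -3*3 = -9)
(25 + 6²)*r(s(6)) - 1*11728 = (25 + 6²)*(-9) - 1*11728 = (25 + 36)*(-9) - 11728 = 61*(-9) - 11728 = -549 - 11728 = -12277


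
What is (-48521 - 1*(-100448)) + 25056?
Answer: 76983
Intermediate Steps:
(-48521 - 1*(-100448)) + 25056 = (-48521 + 100448) + 25056 = 51927 + 25056 = 76983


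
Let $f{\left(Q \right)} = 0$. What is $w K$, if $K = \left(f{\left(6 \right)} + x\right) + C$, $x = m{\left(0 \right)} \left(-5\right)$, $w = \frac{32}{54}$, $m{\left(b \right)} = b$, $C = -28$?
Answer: $- \frac{448}{27} \approx -16.593$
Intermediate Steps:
$w = \frac{16}{27}$ ($w = 32 \cdot \frac{1}{54} = \frac{16}{27} \approx 0.59259$)
$x = 0$ ($x = 0 \left(-5\right) = 0$)
$K = -28$ ($K = \left(0 + 0\right) - 28 = 0 - 28 = -28$)
$w K = \frac{16}{27} \left(-28\right) = - \frac{448}{27}$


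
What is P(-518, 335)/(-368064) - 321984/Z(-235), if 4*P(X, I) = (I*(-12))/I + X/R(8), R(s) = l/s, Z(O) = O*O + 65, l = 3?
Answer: -59245729813/10175129280 ≈ -5.8226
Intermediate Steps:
Z(O) = 65 + O² (Z(O) = O² + 65 = 65 + O²)
R(s) = 3/s
P(X, I) = -3 + 2*X/3 (P(X, I) = ((I*(-12))/I + X/((3/8)))/4 = ((-12*I)/I + X/((3*(⅛))))/4 = (-12 + X/(3/8))/4 = (-12 + X*(8/3))/4 = (-12 + 8*X/3)/4 = -3 + 2*X/3)
P(-518, 335)/(-368064) - 321984/Z(-235) = (-3 + (⅔)*(-518))/(-368064) - 321984/(65 + (-235)²) = (-3 - 1036/3)*(-1/368064) - 321984/(65 + 55225) = -1045/3*(-1/368064) - 321984/55290 = 1045/1104192 - 321984*1/55290 = 1045/1104192 - 53664/9215 = -59245729813/10175129280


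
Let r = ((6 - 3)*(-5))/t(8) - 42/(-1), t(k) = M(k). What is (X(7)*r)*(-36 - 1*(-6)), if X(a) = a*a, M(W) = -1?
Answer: -83790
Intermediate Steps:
X(a) = a²
t(k) = -1
r = 57 (r = ((6 - 3)*(-5))/(-1) - 42/(-1) = (3*(-5))*(-1) - 42*(-1) = -15*(-1) + 42 = 15 + 42 = 57)
(X(7)*r)*(-36 - 1*(-6)) = (7²*57)*(-36 - 1*(-6)) = (49*57)*(-36 + 6) = 2793*(-30) = -83790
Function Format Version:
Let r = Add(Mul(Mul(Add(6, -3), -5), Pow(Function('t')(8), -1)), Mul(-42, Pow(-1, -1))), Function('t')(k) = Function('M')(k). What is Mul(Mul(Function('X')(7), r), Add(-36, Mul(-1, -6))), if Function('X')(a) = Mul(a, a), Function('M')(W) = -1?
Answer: -83790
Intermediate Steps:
Function('X')(a) = Pow(a, 2)
Function('t')(k) = -1
r = 57 (r = Add(Mul(Mul(Add(6, -3), -5), Pow(-1, -1)), Mul(-42, Pow(-1, -1))) = Add(Mul(Mul(3, -5), -1), Mul(-42, -1)) = Add(Mul(-15, -1), 42) = Add(15, 42) = 57)
Mul(Mul(Function('X')(7), r), Add(-36, Mul(-1, -6))) = Mul(Mul(Pow(7, 2), 57), Add(-36, Mul(-1, -6))) = Mul(Mul(49, 57), Add(-36, 6)) = Mul(2793, -30) = -83790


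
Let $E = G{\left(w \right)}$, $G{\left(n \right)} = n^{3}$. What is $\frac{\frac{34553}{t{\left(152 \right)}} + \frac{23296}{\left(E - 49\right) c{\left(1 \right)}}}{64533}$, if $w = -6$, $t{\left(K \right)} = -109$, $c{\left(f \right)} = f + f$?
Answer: $- \frac{95653}{17101245} \approx -0.0055933$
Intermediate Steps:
$c{\left(f \right)} = 2 f$
$E = -216$ ($E = \left(-6\right)^{3} = -216$)
$\frac{\frac{34553}{t{\left(152 \right)}} + \frac{23296}{\left(E - 49\right) c{\left(1 \right)}}}{64533} = \frac{\frac{34553}{-109} + \frac{23296}{\left(-216 - 49\right) 2 \cdot 1}}{64533} = \left(34553 \left(- \frac{1}{109}\right) + \frac{23296}{\left(-216 - 49\right) 2}\right) \frac{1}{64533} = \left(-317 + \frac{23296}{\left(-265\right) 2}\right) \frac{1}{64533} = \left(-317 + \frac{23296}{-530}\right) \frac{1}{64533} = \left(-317 + 23296 \left(- \frac{1}{530}\right)\right) \frac{1}{64533} = \left(-317 - \frac{11648}{265}\right) \frac{1}{64533} = \left(- \frac{95653}{265}\right) \frac{1}{64533} = - \frac{95653}{17101245}$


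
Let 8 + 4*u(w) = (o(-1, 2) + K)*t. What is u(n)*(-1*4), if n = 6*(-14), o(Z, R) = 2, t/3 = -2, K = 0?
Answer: 20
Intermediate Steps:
t = -6 (t = 3*(-2) = -6)
n = -84
u(w) = -5 (u(w) = -2 + ((2 + 0)*(-6))/4 = -2 + (2*(-6))/4 = -2 + (¼)*(-12) = -2 - 3 = -5)
u(n)*(-1*4) = -(-5)*4 = -5*(-4) = 20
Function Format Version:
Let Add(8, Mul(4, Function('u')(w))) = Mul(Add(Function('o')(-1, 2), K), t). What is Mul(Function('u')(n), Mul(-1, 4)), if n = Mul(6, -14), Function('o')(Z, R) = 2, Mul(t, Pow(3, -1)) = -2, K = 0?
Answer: 20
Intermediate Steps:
t = -6 (t = Mul(3, -2) = -6)
n = -84
Function('u')(w) = -5 (Function('u')(w) = Add(-2, Mul(Rational(1, 4), Mul(Add(2, 0), -6))) = Add(-2, Mul(Rational(1, 4), Mul(2, -6))) = Add(-2, Mul(Rational(1, 4), -12)) = Add(-2, -3) = -5)
Mul(Function('u')(n), Mul(-1, 4)) = Mul(-5, Mul(-1, 4)) = Mul(-5, -4) = 20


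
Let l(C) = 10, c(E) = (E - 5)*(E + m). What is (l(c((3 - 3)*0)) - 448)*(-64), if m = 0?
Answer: 28032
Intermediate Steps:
c(E) = E*(-5 + E) (c(E) = (E - 5)*(E + 0) = (-5 + E)*E = E*(-5 + E))
(l(c((3 - 3)*0)) - 448)*(-64) = (10 - 448)*(-64) = -438*(-64) = 28032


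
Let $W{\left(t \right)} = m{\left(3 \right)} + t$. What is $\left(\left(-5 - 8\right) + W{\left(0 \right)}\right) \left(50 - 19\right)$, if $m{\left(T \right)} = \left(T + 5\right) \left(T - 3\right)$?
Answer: $-403$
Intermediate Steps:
$m{\left(T \right)} = \left(-3 + T\right) \left(5 + T\right)$ ($m{\left(T \right)} = \left(5 + T\right) \left(-3 + T\right) = \left(-3 + T\right) \left(5 + T\right)$)
$W{\left(t \right)} = t$ ($W{\left(t \right)} = \left(-15 + 3^{2} + 2 \cdot 3\right) + t = \left(-15 + 9 + 6\right) + t = 0 + t = t$)
$\left(\left(-5 - 8\right) + W{\left(0 \right)}\right) \left(50 - 19\right) = \left(\left(-5 - 8\right) + 0\right) \left(50 - 19\right) = \left(\left(-5 - 8\right) + 0\right) 31 = \left(-13 + 0\right) 31 = \left(-13\right) 31 = -403$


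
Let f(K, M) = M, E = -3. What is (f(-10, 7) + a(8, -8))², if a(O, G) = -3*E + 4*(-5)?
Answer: 16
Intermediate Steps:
a(O, G) = -11 (a(O, G) = -3*(-3) + 4*(-5) = 9 - 20 = -11)
(f(-10, 7) + a(8, -8))² = (7 - 11)² = (-4)² = 16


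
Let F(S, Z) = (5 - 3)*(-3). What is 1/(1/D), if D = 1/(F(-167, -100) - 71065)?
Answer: -1/71071 ≈ -1.4070e-5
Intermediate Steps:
F(S, Z) = -6 (F(S, Z) = 2*(-3) = -6)
D = -1/71071 (D = 1/(-6 - 71065) = 1/(-71071) = -1/71071 ≈ -1.4070e-5)
1/(1/D) = 1/(1/(-1/71071)) = 1/(-71071) = -1/71071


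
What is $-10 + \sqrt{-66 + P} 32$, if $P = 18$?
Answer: $-10 + 128 i \sqrt{3} \approx -10.0 + 221.7 i$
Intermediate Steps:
$-10 + \sqrt{-66 + P} 32 = -10 + \sqrt{-66 + 18} \cdot 32 = -10 + \sqrt{-48} \cdot 32 = -10 + 4 i \sqrt{3} \cdot 32 = -10 + 128 i \sqrt{3}$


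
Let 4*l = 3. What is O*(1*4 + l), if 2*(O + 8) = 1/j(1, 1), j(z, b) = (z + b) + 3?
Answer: -1501/40 ≈ -37.525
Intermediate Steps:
l = ¾ (l = (¼)*3 = ¾ ≈ 0.75000)
j(z, b) = 3 + b + z (j(z, b) = (b + z) + 3 = 3 + b + z)
O = -79/10 (O = -8 + 1/(2*(3 + 1 + 1)) = -8 + (½)/5 = -8 + (½)*(⅕) = -8 + ⅒ = -79/10 ≈ -7.9000)
O*(1*4 + l) = -79*(1*4 + ¾)/10 = -79*(4 + ¾)/10 = -79/10*19/4 = -1501/40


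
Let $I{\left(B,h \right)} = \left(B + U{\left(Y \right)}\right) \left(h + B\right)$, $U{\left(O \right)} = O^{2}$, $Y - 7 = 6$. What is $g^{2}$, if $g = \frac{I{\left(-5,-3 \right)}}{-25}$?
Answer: $\frac{1721344}{625} \approx 2754.1$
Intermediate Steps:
$Y = 13$ ($Y = 7 + 6 = 13$)
$I{\left(B,h \right)} = \left(169 + B\right) \left(B + h\right)$ ($I{\left(B,h \right)} = \left(B + 13^{2}\right) \left(h + B\right) = \left(B + 169\right) \left(B + h\right) = \left(169 + B\right) \left(B + h\right)$)
$g = \frac{1312}{25}$ ($g = \frac{\left(-5\right)^{2} + 169 \left(-5\right) + 169 \left(-3\right) - -15}{-25} = \left(25 - 845 - 507 + 15\right) \left(- \frac{1}{25}\right) = \left(-1312\right) \left(- \frac{1}{25}\right) = \frac{1312}{25} \approx 52.48$)
$g^{2} = \left(\frac{1312}{25}\right)^{2} = \frac{1721344}{625}$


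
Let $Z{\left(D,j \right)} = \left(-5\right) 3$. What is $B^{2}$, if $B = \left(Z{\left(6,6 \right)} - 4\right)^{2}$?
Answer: $130321$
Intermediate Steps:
$Z{\left(D,j \right)} = -15$
$B = 361$ ($B = \left(-15 - 4\right)^{2} = \left(-19\right)^{2} = 361$)
$B^{2} = 361^{2} = 130321$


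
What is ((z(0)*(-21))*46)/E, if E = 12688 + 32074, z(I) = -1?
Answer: 483/22381 ≈ 0.021581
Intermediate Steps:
E = 44762
((z(0)*(-21))*46)/E = (-1*(-21)*46)/44762 = (21*46)*(1/44762) = 966*(1/44762) = 483/22381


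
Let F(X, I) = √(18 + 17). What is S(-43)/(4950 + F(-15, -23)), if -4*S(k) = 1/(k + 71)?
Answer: -495/274427608 + √35/2744276080 ≈ -1.8016e-6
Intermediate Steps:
F(X, I) = √35
S(k) = -1/(4*(71 + k)) (S(k) = -1/(4*(k + 71)) = -1/(4*(71 + k)))
S(-43)/(4950 + F(-15, -23)) = (-1/(284 + 4*(-43)))/(4950 + √35) = (-1/(284 - 172))/(4950 + √35) = (-1/112)/(4950 + √35) = (-1*1/112)/(4950 + √35) = -1/(112*(4950 + √35))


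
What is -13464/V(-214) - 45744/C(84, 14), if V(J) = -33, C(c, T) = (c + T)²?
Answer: 968172/2401 ≈ 403.24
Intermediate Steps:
C(c, T) = (T + c)²
-13464/V(-214) - 45744/C(84, 14) = -13464/(-33) - 45744/(14 + 84)² = -13464*(-1/33) - 45744/(98²) = 408 - 45744/9604 = 408 - 45744*1/9604 = 408 - 11436/2401 = 968172/2401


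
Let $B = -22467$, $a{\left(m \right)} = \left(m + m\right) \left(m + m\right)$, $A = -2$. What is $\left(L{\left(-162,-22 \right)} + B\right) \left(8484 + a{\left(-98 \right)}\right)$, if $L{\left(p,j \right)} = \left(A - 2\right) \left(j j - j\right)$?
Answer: $-1148627900$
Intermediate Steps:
$a{\left(m \right)} = 4 m^{2}$ ($a{\left(m \right)} = 2 m 2 m = 4 m^{2}$)
$L{\left(p,j \right)} = - 4 j^{2} + 4 j$ ($L{\left(p,j \right)} = \left(-2 - 2\right) \left(j j - j\right) = - 4 \left(j^{2} - j\right) = - 4 j^{2} + 4 j$)
$\left(L{\left(-162,-22 \right)} + B\right) \left(8484 + a{\left(-98 \right)}\right) = \left(4 \left(-22\right) \left(1 - -22\right) - 22467\right) \left(8484 + 4 \left(-98\right)^{2}\right) = \left(4 \left(-22\right) \left(1 + 22\right) - 22467\right) \left(8484 + 4 \cdot 9604\right) = \left(4 \left(-22\right) 23 - 22467\right) \left(8484 + 38416\right) = \left(-2024 - 22467\right) 46900 = \left(-24491\right) 46900 = -1148627900$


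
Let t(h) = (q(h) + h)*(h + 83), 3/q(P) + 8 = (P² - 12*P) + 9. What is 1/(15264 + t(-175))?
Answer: 16363/513208994 ≈ 3.1884e-5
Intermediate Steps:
q(P) = 3/(1 + P² - 12*P) (q(P) = 3/(-8 + ((P² - 12*P) + 9)) = 3/(-8 + (9 + P² - 12*P)) = 3/(1 + P² - 12*P))
t(h) = (83 + h)*(h + 3/(1 + h² - 12*h)) (t(h) = (3/(1 + h² - 12*h) + h)*(h + 83) = (h + 3/(1 + h² - 12*h))*(83 + h) = (83 + h)*(h + 3/(1 + h² - 12*h)))
1/(15264 + t(-175)) = 1/(15264 + (249 + 3*(-175) - 175*(83 - 175)*(1 + (-175)² - 12*(-175)))/(1 + (-175)² - 12*(-175))) = 1/(15264 + (249 - 525 - 175*(-92)*(1 + 30625 + 2100))/(1 + 30625 + 2100)) = 1/(15264 + (249 - 525 - 175*(-92)*32726)/32726) = 1/(15264 + (249 - 525 + 526888600)/32726) = 1/(15264 + (1/32726)*526888324) = 1/(15264 + 263444162/16363) = 1/(513208994/16363) = 16363/513208994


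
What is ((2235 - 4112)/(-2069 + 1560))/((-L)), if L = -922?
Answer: 1877/469298 ≈ 0.0039996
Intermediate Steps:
((2235 - 4112)/(-2069 + 1560))/((-L)) = ((2235 - 4112)/(-2069 + 1560))/((-1*(-922))) = -1877/(-509)/922 = -1877*(-1/509)*(1/922) = (1877/509)*(1/922) = 1877/469298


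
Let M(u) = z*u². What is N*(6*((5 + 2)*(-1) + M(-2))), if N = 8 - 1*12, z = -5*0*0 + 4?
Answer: -216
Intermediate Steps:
z = 4 (z = 0*0 + 4 = 0 + 4 = 4)
N = -4 (N = 8 - 12 = -4)
M(u) = 4*u²
N*(6*((5 + 2)*(-1) + M(-2))) = -24*((5 + 2)*(-1) + 4*(-2)²) = -24*(7*(-1) + 4*4) = -24*(-7 + 16) = -24*9 = -4*54 = -216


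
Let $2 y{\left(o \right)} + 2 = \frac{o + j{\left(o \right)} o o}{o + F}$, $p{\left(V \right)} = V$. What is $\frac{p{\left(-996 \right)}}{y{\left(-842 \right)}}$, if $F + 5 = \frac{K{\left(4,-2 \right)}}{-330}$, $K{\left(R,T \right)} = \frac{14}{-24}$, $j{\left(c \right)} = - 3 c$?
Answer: $\frac{3340696548}{3545870953673} \approx 0.00094214$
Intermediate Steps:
$K{\left(R,T \right)} = - \frac{7}{12}$ ($K{\left(R,T \right)} = 14 \left(- \frac{1}{24}\right) = - \frac{7}{12}$)
$F = - \frac{19793}{3960}$ ($F = -5 - \frac{7}{12 \left(-330\right)} = -5 - - \frac{7}{3960} = -5 + \frac{7}{3960} = - \frac{19793}{3960} \approx -4.9982$)
$y{\left(o \right)} = -1 + \frac{o - 3 o^{3}}{2 \left(- \frac{19793}{3960} + o\right)}$ ($y{\left(o \right)} = -1 + \frac{\left(o + - 3 o o o\right) \frac{1}{o - \frac{19793}{3960}}}{2} = -1 + \frac{\left(o + - 3 o o^{2}\right) \frac{1}{- \frac{19793}{3960} + o}}{2} = -1 + \frac{\left(o - 3 o^{3}\right) \frac{1}{- \frac{19793}{3960} + o}}{2} = -1 + \frac{\frac{1}{- \frac{19793}{3960} + o} \left(o - 3 o^{3}\right)}{2} = -1 + \frac{o - 3 o^{3}}{2 \left(- \frac{19793}{3960} + o\right)}$)
$\frac{p{\left(-996 \right)}}{y{\left(-842 \right)}} = - \frac{996}{\frac{1}{-19793 + 3960 \left(-842\right)} \left(19793 - 5940 \left(-842\right)^{3} - -1667160\right)} = - \frac{996}{\frac{1}{-19793 - 3334320} \left(19793 - -3545869266720 + 1667160\right)} = - \frac{996}{\frac{1}{-3354113} \left(19793 + 3545869266720 + 1667160\right)} = - \frac{996}{\left(- \frac{1}{3354113}\right) 3545870953673} = - \frac{996}{- \frac{3545870953673}{3354113}} = \left(-996\right) \left(- \frac{3354113}{3545870953673}\right) = \frac{3340696548}{3545870953673}$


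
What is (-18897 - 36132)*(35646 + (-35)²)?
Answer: -2028974259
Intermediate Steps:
(-18897 - 36132)*(35646 + (-35)²) = -55029*(35646 + 1225) = -55029*36871 = -2028974259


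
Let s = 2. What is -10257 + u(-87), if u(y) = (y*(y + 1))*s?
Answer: 4707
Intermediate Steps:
u(y) = 2*y*(1 + y) (u(y) = (y*(y + 1))*2 = (y*(1 + y))*2 = 2*y*(1 + y))
-10257 + u(-87) = -10257 + 2*(-87)*(1 - 87) = -10257 + 2*(-87)*(-86) = -10257 + 14964 = 4707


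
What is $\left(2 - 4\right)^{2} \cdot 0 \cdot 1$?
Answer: $0$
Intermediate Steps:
$\left(2 - 4\right)^{2} \cdot 0 \cdot 1 = \left(-2\right)^{2} \cdot 0 \cdot 1 = 4 \cdot 0 \cdot 1 = 0 \cdot 1 = 0$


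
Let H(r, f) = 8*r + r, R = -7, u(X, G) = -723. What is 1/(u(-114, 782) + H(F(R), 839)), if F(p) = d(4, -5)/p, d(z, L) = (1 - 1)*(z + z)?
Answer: -1/723 ≈ -0.0013831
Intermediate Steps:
d(z, L) = 0 (d(z, L) = 0*(2*z) = 0)
F(p) = 0 (F(p) = 0/p = 0)
H(r, f) = 9*r
1/(u(-114, 782) + H(F(R), 839)) = 1/(-723 + 9*0) = 1/(-723 + 0) = 1/(-723) = -1/723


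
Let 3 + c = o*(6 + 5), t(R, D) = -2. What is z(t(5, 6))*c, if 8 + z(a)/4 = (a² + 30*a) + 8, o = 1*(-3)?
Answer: 8064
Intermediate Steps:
o = -3
z(a) = 4*a² + 120*a (z(a) = -32 + 4*((a² + 30*a) + 8) = -32 + 4*(8 + a² + 30*a) = -32 + (32 + 4*a² + 120*a) = 4*a² + 120*a)
c = -36 (c = -3 - 3*(6 + 5) = -3 - 3*11 = -3 - 33 = -36)
z(t(5, 6))*c = (4*(-2)*(30 - 2))*(-36) = (4*(-2)*28)*(-36) = -224*(-36) = 8064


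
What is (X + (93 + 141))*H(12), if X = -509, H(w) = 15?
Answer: -4125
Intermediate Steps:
(X + (93 + 141))*H(12) = (-509 + (93 + 141))*15 = (-509 + 234)*15 = -275*15 = -4125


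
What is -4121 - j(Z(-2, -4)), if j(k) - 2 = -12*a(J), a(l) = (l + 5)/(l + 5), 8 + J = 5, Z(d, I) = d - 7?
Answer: -4111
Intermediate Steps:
Z(d, I) = -7 + d
J = -3 (J = -8 + 5 = -3)
a(l) = 1 (a(l) = (5 + l)/(5 + l) = 1)
j(k) = -10 (j(k) = 2 - 12*1 = 2 - 12 = -10)
-4121 - j(Z(-2, -4)) = -4121 - 1*(-10) = -4121 + 10 = -4111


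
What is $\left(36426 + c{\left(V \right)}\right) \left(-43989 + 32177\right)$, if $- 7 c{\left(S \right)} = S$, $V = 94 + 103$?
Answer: $- \frac{3009520420}{7} \approx -4.2993 \cdot 10^{8}$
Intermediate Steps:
$V = 197$
$c{\left(S \right)} = - \frac{S}{7}$
$\left(36426 + c{\left(V \right)}\right) \left(-43989 + 32177\right) = \left(36426 - \frac{197}{7}\right) \left(-43989 + 32177\right) = \left(36426 - \frac{197}{7}\right) \left(-11812\right) = \frac{254785}{7} \left(-11812\right) = - \frac{3009520420}{7}$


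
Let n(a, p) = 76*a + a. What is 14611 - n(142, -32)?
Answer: 3677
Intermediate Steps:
n(a, p) = 77*a
14611 - n(142, -32) = 14611 - 77*142 = 14611 - 1*10934 = 14611 - 10934 = 3677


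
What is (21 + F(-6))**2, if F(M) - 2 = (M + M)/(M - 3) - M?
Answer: 8281/9 ≈ 920.11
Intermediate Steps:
F(M) = 2 - M + 2*M/(-3 + M) (F(M) = 2 + ((M + M)/(M - 3) - M) = 2 + ((2*M)/(-3 + M) - M) = 2 + (2*M/(-3 + M) - M) = 2 + (-M + 2*M/(-3 + M)) = 2 - M + 2*M/(-3 + M))
(21 + F(-6))**2 = (21 + (-6 - 1*(-6)**2 + 7*(-6))/(-3 - 6))**2 = (21 + (-6 - 1*36 - 42)/(-9))**2 = (21 - (-6 - 36 - 42)/9)**2 = (21 - 1/9*(-84))**2 = (21 + 28/3)**2 = (91/3)**2 = 8281/9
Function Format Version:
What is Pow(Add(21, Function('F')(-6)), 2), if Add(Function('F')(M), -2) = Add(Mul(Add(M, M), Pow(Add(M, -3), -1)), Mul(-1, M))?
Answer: Rational(8281, 9) ≈ 920.11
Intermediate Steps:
Function('F')(M) = Add(2, Mul(-1, M), Mul(2, M, Pow(Add(-3, M), -1))) (Function('F')(M) = Add(2, Add(Mul(Add(M, M), Pow(Add(M, -3), -1)), Mul(-1, M))) = Add(2, Add(Mul(Mul(2, M), Pow(Add(-3, M), -1)), Mul(-1, M))) = Add(2, Add(Mul(2, M, Pow(Add(-3, M), -1)), Mul(-1, M))) = Add(2, Add(Mul(-1, M), Mul(2, M, Pow(Add(-3, M), -1)))) = Add(2, Mul(-1, M), Mul(2, M, Pow(Add(-3, M), -1))))
Pow(Add(21, Function('F')(-6)), 2) = Pow(Add(21, Mul(Pow(Add(-3, -6), -1), Add(-6, Mul(-1, Pow(-6, 2)), Mul(7, -6)))), 2) = Pow(Add(21, Mul(Pow(-9, -1), Add(-6, Mul(-1, 36), -42))), 2) = Pow(Add(21, Mul(Rational(-1, 9), Add(-6, -36, -42))), 2) = Pow(Add(21, Mul(Rational(-1, 9), -84)), 2) = Pow(Add(21, Rational(28, 3)), 2) = Pow(Rational(91, 3), 2) = Rational(8281, 9)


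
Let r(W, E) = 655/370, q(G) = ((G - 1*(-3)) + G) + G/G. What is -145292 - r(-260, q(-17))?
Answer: -10751739/74 ≈ -1.4529e+5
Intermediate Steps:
q(G) = 4 + 2*G (q(G) = ((G + 3) + G) + 1 = ((3 + G) + G) + 1 = (3 + 2*G) + 1 = 4 + 2*G)
r(W, E) = 131/74 (r(W, E) = 655*(1/370) = 131/74)
-145292 - r(-260, q(-17)) = -145292 - 1*131/74 = -145292 - 131/74 = -10751739/74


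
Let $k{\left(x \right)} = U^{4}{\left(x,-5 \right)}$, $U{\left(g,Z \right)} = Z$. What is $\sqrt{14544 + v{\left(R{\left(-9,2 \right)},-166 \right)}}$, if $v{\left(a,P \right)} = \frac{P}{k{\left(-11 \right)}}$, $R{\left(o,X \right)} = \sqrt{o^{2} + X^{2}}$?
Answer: $\frac{13 \sqrt{53786}}{25} \approx 120.6$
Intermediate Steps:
$R{\left(o,X \right)} = \sqrt{X^{2} + o^{2}}$
$k{\left(x \right)} = 625$ ($k{\left(x \right)} = \left(-5\right)^{4} = 625$)
$v{\left(a,P \right)} = \frac{P}{625}$
$\sqrt{14544 + v{\left(R{\left(-9,2 \right)},-166 \right)}} = \sqrt{14544 + \frac{1}{625} \left(-166\right)} = \sqrt{14544 - \frac{166}{625}} = \sqrt{\frac{9089834}{625}} = \frac{13 \sqrt{53786}}{25}$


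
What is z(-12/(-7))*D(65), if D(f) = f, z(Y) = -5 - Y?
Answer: -3055/7 ≈ -436.43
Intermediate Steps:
z(-12/(-7))*D(65) = (-5 - (-12)/(-7))*65 = (-5 - (-12)*(-1)/7)*65 = (-5 - 1*12/7)*65 = (-5 - 12/7)*65 = -47/7*65 = -3055/7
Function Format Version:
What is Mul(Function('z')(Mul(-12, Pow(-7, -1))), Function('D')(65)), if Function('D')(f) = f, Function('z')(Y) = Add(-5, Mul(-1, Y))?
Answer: Rational(-3055, 7) ≈ -436.43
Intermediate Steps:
Mul(Function('z')(Mul(-12, Pow(-7, -1))), Function('D')(65)) = Mul(Add(-5, Mul(-1, Mul(-12, Pow(-7, -1)))), 65) = Mul(Add(-5, Mul(-1, Mul(-12, Rational(-1, 7)))), 65) = Mul(Add(-5, Mul(-1, Rational(12, 7))), 65) = Mul(Add(-5, Rational(-12, 7)), 65) = Mul(Rational(-47, 7), 65) = Rational(-3055, 7)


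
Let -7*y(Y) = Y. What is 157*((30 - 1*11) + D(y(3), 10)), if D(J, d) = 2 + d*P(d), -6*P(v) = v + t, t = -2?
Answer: 3611/3 ≈ 1203.7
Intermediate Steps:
P(v) = 1/3 - v/6 (P(v) = -(v - 2)/6 = -(-2 + v)/6 = 1/3 - v/6)
y(Y) = -Y/7
D(J, d) = 2 + d*(1/3 - d/6)
157*((30 - 1*11) + D(y(3), 10)) = 157*((30 - 1*11) + (2 - 1/6*10*(-2 + 10))) = 157*((30 - 11) + (2 - 1/6*10*8)) = 157*(19 + (2 - 40/3)) = 157*(19 - 34/3) = 157*(23/3) = 3611/3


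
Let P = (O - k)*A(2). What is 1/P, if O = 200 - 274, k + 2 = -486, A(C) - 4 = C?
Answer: 1/2484 ≈ 0.00040258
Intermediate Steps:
A(C) = 4 + C
k = -488 (k = -2 - 486 = -488)
O = -74
P = 2484 (P = (-74 - 1*(-488))*(4 + 2) = (-74 + 488)*6 = 414*6 = 2484)
1/P = 1/2484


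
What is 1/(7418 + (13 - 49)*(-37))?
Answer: 1/8750 ≈ 0.00011429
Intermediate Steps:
1/(7418 + (13 - 49)*(-37)) = 1/(7418 - 36*(-37)) = 1/(7418 + 1332) = 1/8750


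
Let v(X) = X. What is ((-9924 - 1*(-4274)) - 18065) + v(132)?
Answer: -23583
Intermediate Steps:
((-9924 - 1*(-4274)) - 18065) + v(132) = ((-9924 - 1*(-4274)) - 18065) + 132 = ((-9924 + 4274) - 18065) + 132 = (-5650 - 18065) + 132 = -23715 + 132 = -23583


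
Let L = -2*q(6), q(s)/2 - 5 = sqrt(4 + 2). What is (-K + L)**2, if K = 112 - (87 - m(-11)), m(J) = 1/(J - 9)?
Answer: 846601/400 + 1798*sqrt(6)/5 ≈ 2997.3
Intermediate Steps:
q(s) = 10 + 2*sqrt(6) (q(s) = 10 + 2*sqrt(4 + 2) = 10 + 2*sqrt(6))
m(J) = 1/(-9 + J)
K = 499/20 (K = 112 - (87 - 1/(-9 - 11)) = 112 - (87 - 1/(-20)) = 112 - (87 - 1*(-1/20)) = 112 - (87 + 1/20) = 112 - 1*1741/20 = 112 - 1741/20 = 499/20 ≈ 24.950)
L = -20 - 4*sqrt(6) (L = -2*(10 + 2*sqrt(6)) = -20 - 4*sqrt(6) ≈ -29.798)
(-K + L)**2 = (-1*499/20 + (-20 - 4*sqrt(6)))**2 = (-499/20 + (-20 - 4*sqrt(6)))**2 = (-899/20 - 4*sqrt(6))**2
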